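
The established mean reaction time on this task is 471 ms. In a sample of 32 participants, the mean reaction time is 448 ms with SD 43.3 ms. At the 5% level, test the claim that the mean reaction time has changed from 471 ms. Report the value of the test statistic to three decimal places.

H0: μ = 471; H1: μ ≠ 471 (one-sample t-test, two-sided).
t = (x̄ − μ₀)/(s/√n) = (448 − 471)/(43.3/√32) = -3.005
df = n − 1 = 31
Two-sided p-value ≈ 0.0052
Since p ≈ 0.0052 < α = 0.05, reject H0; the evidence is statistically significant.

-3.005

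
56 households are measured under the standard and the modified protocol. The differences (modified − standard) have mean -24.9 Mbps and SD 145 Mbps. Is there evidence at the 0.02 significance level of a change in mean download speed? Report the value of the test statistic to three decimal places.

H0: μ_d = 0; H1: μ_d ≠ 0 (paired t-test on the differences, two-sided).
t = d̄/(s_d/√n) = -24.9/(145/√56) = -1.285
df = n − 1 = 55
Two-sided p-value ≈ 0.2042
Since p ≈ 0.2042 > α = 0.02, fail to reject H0; the data do not provide sufficient evidence against H0.

-1.285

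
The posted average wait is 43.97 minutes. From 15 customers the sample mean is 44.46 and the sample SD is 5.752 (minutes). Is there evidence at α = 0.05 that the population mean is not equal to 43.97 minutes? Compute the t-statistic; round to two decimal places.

0.33

H0: μ = 43.97; H1: μ ≠ 43.97 (one-sample t-test, two-sided).
t = (x̄ − μ₀)/(s/√n) = (44.46 − 43.97)/(5.752/√15) = 0.33
df = n − 1 = 14
Two-sided p-value ≈ 0.7463
Since p ≈ 0.7463 > α = 0.05, fail to reject H0; the evidence is not statistically significant.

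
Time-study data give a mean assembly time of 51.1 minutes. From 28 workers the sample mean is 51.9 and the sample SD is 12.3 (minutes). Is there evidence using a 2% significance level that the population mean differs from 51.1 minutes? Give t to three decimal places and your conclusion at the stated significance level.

H0: μ = 51.1; H1: μ ≠ 51.1 (one-sample t-test, two-sided).
t = (x̄ − μ₀)/(s/√n) = (51.9 − 51.1)/(12.3/√28) = 0.344
df = n − 1 = 27
Two-sided p-value ≈ 0.7334
Since p ≈ 0.7334 > α = 0.02, fail to reject H0; the data do not provide sufficient evidence against H0.

t = 0.344; fail to reject H0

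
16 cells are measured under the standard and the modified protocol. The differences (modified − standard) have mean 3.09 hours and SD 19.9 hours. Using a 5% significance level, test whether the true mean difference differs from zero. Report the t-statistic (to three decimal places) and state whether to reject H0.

t = 0.621; fail to reject H0

H0: μ_d = 0; H1: μ_d ≠ 0 (paired t-test on the differences, two-sided).
t = d̄/(s_d/√n) = 3.09/(19.9/√16) = 0.621
df = n − 1 = 15
Two-sided p-value ≈ 0.544
Since p ≈ 0.544 > α = 0.05, fail to reject H0; the evidence is not statistically significant.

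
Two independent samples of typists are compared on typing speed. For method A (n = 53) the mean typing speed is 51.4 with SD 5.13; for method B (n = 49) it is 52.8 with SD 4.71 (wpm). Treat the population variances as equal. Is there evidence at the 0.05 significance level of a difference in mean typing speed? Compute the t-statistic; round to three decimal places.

-1.432

Let group 1 = method A, group 2 = method B. H0: μ_1 = μ_2; H1: μ_1 ≠ μ_2 (two-sample pooled-variance t-test, two-sided).
s_p² = [(53−1)·5.13² + (49−1)·4.71²]/(53+49−2) = 24.3332
t = (51.4 − 52.8)/√[24.3332·(1/53 + 1/49)] = -1.432
df = n₁ + n₂ − 2 = 100
Two-sided p-value ≈ 0.1552
Since p ≈ 0.1552 > α = 0.05, fail to reject H0; the evidence is not statistically significant.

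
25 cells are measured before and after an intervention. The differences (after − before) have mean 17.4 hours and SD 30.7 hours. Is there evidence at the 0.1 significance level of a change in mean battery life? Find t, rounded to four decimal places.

H0: μ_d = 0; H1: μ_d ≠ 0 (paired t-test on the differences, two-sided).
t = d̄/(s_d/√n) = 17.4/(30.7/√25) = 2.8339
df = n − 1 = 24
Two-sided p-value ≈ 0.0092
Since p ≈ 0.0092 < α = 0.1, reject H0; the evidence is statistically significant.

2.8339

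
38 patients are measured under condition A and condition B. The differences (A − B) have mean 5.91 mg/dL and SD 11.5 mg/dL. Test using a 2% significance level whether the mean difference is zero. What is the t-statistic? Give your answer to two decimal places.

H0: μ_d = 0; H1: μ_d ≠ 0 (paired t-test on the differences, two-sided).
t = d̄/(s_d/√n) = 5.91/(11.5/√38) = 3.17
df = n − 1 = 37
Two-sided p-value ≈ 0.003
Since p ≈ 0.003 < α = 0.02, reject H0; the data support H1.

3.17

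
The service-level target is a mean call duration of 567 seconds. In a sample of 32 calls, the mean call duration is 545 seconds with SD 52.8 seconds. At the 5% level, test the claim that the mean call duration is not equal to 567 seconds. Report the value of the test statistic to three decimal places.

H0: μ = 567; H1: μ ≠ 567 (one-sample t-test, two-sided).
t = (x̄ − μ₀)/(s/√n) = (545 − 567)/(52.8/√32) = -2.357
df = n − 1 = 31
Two-sided p-value ≈ 0.0249
Since p ≈ 0.0249 < α = 0.05, reject H0; the data support H1.

-2.357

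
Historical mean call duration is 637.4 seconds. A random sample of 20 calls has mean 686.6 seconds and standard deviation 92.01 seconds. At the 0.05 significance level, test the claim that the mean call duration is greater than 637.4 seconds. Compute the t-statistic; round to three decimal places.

2.391

H0: μ = 637.4; H1: μ > 637.4 (one-sample t-test, right-tailed).
t = (x̄ − μ₀)/(s/√n) = (686.6 − 637.4)/(92.01/√20) = 2.391
df = n − 1 = 19
p-value = P(T ≥ 2.391) ≈ 0.014
Since p ≈ 0.014 < α = 0.05, reject H0; the evidence is statistically significant.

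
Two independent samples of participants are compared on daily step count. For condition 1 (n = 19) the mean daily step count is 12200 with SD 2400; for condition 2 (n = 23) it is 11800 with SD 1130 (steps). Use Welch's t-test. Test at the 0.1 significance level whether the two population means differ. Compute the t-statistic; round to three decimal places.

Let group 1 = condition 1, group 2 = condition 2. H0: μ_1 = μ_2; H1: μ_1 ≠ μ_2 (Welch's two-sample t-test, two-sided).
t = (x̄_1 − x̄_2)/√(s_1²/n_1 + s_2²/n_2) = (12200 − 11800)/√(2400²/19 + 1130²/23) = 0.668
Welch–Satterthwaite df ≈ 24.52
Two-sided p-value ≈ 0.510
Since p ≈ 0.510 > α = 0.1, fail to reject H0; the evidence is not statistically significant.

0.668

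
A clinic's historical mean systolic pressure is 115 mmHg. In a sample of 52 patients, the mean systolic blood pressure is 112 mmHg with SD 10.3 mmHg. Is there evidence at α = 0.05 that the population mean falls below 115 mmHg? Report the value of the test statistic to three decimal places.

-2.100

H0: μ = 115; H1: μ < 115 (one-sample t-test, left-tailed).
t = (x̄ − μ₀)/(s/√n) = (112 − 115)/(10.3/√52) = -2.100
df = n − 1 = 51
p-value = P(T ≤ -2.100) ≈ 0.0203
Since p ≈ 0.0203 < α = 0.05, reject H0; the data support H1.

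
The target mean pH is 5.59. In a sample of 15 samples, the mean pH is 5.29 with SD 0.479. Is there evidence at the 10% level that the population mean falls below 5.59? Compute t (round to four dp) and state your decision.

H0: μ = 5.59; H1: μ < 5.59 (one-sample t-test, left-tailed).
t = (x̄ − μ₀)/(s/√n) = (5.29 − 5.59)/(0.479/√15) = -2.4257
df = n − 1 = 14
p-value = P(T ≤ -2.4257) ≈ 0.0147
Since p ≈ 0.0147 < α = 0.1, reject H0; the data support H1.

t = -2.4257; reject H0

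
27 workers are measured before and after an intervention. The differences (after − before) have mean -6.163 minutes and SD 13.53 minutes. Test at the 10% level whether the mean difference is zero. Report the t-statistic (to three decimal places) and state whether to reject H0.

H0: μ_d = 0; H1: μ_d ≠ 0 (paired t-test on the differences, two-sided).
t = d̄/(s_d/√n) = -6.163/(13.53/√27) = -2.367
df = n − 1 = 26
Two-sided p-value ≈ 0.026
Since p ≈ 0.026 < α = 0.1, reject H0; the data support H1.

t = -2.367; reject H0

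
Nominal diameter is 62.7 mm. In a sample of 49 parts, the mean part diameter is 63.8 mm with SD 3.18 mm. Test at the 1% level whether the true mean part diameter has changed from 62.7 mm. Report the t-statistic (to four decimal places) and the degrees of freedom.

H0: μ = 62.7; H1: μ ≠ 62.7 (one-sample t-test, two-sided).
t = (x̄ − μ₀)/(s/√n) = (63.8 − 62.7)/(3.18/√49) = 2.4214
df = n − 1 = 48
Two-sided p-value ≈ 0.019
Since p ≈ 0.019 > α = 0.01, fail to reject H0; the data do not provide sufficient evidence against H0.

t = 2.4214, df = 48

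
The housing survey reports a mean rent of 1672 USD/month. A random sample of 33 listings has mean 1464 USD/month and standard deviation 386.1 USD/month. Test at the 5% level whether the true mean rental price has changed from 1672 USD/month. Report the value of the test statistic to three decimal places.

H0: μ = 1672; H1: μ ≠ 1672 (one-sample t-test, two-sided).
t = (x̄ − μ₀)/(s/√n) = (1464 − 1672)/(386.1/√33) = -3.095
df = n − 1 = 32
Two-sided p-value ≈ 0.004
Since p ≈ 0.004 < α = 0.05, reject H0; the evidence is statistically significant.

-3.095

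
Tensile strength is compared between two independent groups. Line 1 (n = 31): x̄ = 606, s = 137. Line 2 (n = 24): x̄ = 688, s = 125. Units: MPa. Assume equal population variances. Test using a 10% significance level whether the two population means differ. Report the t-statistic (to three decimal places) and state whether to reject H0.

Let group 1 = line 1, group 2 = line 2. H0: μ_1 = μ_2; H1: μ_1 ≠ μ_2 (two-sample pooled-variance t-test, two-sided).
s_p² = [(31−1)·137² + (24−1)·125²]/(31+24−2) = 17404.6
t = (606 − 688)/√[17404.6·(1/31 + 1/24)] = -2.286
df = n₁ + n₂ − 2 = 53
Two-sided p-value ≈ 0.026
Since p ≈ 0.026 < α = 0.1, reject H0; the evidence is statistically significant.

t = -2.286; reject H0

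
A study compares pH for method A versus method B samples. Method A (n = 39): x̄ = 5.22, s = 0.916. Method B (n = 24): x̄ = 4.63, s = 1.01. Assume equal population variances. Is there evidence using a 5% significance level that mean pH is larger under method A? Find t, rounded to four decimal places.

2.3875

Let group 1 = method A, group 2 = method B. H0: μ_1 = μ_2; H1: μ_1 > μ_2 (two-sample pooled-variance t-test, right-tailed).
s_p² = [(39−1)·0.916² + (24−1)·1.01²]/(39+24−2) = 0.907318
t = (5.22 − 4.63)/√[0.907318·(1/39 + 1/24)] = 2.3875
df = n₁ + n₂ − 2 = 61
p-value = P(T ≥ 2.3875) ≈ 0.0100
Since p ≈ 0.0100 < α = 0.05, reject H0; the evidence is statistically significant.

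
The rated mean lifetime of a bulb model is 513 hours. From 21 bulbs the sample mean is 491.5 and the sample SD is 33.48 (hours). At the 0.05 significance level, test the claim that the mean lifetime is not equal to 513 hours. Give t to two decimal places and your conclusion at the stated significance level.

t = -2.94; reject H0

H0: μ = 513; H1: μ ≠ 513 (one-sample t-test, two-sided).
t = (x̄ − μ₀)/(s/√n) = (491.5 − 513)/(33.48/√21) = -2.94
df = n − 1 = 20
Two-sided p-value ≈ 0.008
Since p ≈ 0.008 < α = 0.05, reject H0; the data support H1.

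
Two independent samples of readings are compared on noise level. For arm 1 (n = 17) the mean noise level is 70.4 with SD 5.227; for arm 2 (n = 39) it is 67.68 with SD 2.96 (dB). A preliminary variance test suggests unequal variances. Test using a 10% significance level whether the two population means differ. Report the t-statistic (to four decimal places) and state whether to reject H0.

Let group 1 = arm 1, group 2 = arm 2. H0: μ_1 = μ_2; H1: μ_1 ≠ μ_2 (Welch's two-sample t-test, two-sided).
t = (x̄_1 − x̄_2)/√(s_1²/n_1 + s_2²/n_2) = (70.4 − 67.68)/√(5.227²/17 + 2.96²/39) = 2.0097
Welch–Satterthwaite df ≈ 20.62
Two-sided p-value ≈ 0.058
Since p ≈ 0.058 < α = 0.1, reject H0; the evidence is statistically significant.

t = 2.0097; reject H0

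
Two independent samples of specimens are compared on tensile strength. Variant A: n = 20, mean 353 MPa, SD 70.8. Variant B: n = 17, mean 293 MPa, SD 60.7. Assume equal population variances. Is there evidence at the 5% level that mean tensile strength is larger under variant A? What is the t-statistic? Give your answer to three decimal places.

Let group 1 = variant A, group 2 = variant B. H0: μ_1 = μ_2; H1: μ_1 > μ_2 (two-sample pooled-variance t-test, right-tailed).
s_p² = [(20−1)·70.8² + (17−1)·60.7²]/(20+17−2) = 4405.49
t = (353 − 293)/√[4405.49·(1/20 + 1/17)] = 2.740
df = n₁ + n₂ − 2 = 35
p-value = P(T ≥ 2.740) ≈ 0.005
Since p ≈ 0.005 < α = 0.05, reject H0; the data support H1.

2.740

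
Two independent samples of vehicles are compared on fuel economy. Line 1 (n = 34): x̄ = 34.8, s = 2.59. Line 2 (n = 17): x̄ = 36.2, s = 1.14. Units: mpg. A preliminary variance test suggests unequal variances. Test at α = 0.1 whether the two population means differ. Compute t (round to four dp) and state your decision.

t = -2.6758; reject H0

Let group 1 = line 1, group 2 = line 2. H0: μ_1 = μ_2; H1: μ_1 ≠ μ_2 (Welch's two-sample t-test, two-sided).
t = (x̄_1 − x̄_2)/√(s_1²/n_1 + s_2²/n_2) = (34.8 − 36.2)/√(2.59²/34 + 1.14²/17) = -2.6758
Welch–Satterthwaite df ≈ 48.51
Two-sided p-value ≈ 0.0101
Since p ≈ 0.0101 < α = 0.1, reject H0; the data support H1.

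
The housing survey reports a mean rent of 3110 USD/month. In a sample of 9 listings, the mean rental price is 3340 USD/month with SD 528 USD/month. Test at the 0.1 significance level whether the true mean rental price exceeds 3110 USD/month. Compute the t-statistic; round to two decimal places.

H0: μ = 3110; H1: μ > 3110 (one-sample t-test, right-tailed).
t = (x̄ − μ₀)/(s/√n) = (3340 − 3110)/(528/√9) = 1.31
df = n − 1 = 8
p-value = P(T ≥ 1.31) ≈ 0.114
Since p ≈ 0.114 > α = 0.1, fail to reject H0; the data do not provide sufficient evidence against H0.

1.31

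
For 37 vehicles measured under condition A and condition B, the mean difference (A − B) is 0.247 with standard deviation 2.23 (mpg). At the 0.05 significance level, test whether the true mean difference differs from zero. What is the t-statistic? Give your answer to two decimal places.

0.67

H0: μ_d = 0; H1: μ_d ≠ 0 (paired t-test on the differences, two-sided).
t = d̄/(s_d/√n) = 0.247/(2.23/√37) = 0.67
df = n − 1 = 36
Two-sided p-value ≈ 0.505
Since p ≈ 0.505 > α = 0.05, fail to reject H0; the data do not provide sufficient evidence against H0.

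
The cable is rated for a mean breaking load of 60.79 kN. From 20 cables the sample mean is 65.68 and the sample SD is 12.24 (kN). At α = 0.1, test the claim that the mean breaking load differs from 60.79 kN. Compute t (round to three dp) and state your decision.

H0: μ = 60.79; H1: μ ≠ 60.79 (one-sample t-test, two-sided).
t = (x̄ − μ₀)/(s/√n) = (65.68 − 60.79)/(12.24/√20) = 1.787
df = n − 1 = 19
Two-sided p-value ≈ 0.090
Since p ≈ 0.090 < α = 0.1, reject H0; the evidence is statistically significant.

t = 1.787; reject H0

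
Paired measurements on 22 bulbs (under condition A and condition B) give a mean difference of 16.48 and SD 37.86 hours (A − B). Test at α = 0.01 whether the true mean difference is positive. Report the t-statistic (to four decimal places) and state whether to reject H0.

H0: μ_d = 0; H1: μ_d > 0 (paired t-test on the differences, right-tailed).
t = d̄/(s_d/√n) = 16.48/(37.86/√22) = 2.0417
df = n − 1 = 21
p-value = P(T ≥ 2.0417) ≈ 0.0270
Since p ≈ 0.0270 > α = 0.01, fail to reject H0; the evidence is not statistically significant.

t = 2.0417; fail to reject H0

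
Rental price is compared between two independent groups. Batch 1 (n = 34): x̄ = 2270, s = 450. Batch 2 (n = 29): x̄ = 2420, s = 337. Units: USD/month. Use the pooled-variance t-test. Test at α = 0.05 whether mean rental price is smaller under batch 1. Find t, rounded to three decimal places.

-1.476

Let group 1 = batch 1, group 2 = batch 2. H0: μ_1 = μ_2; H1: μ_1 < μ_2 (two-sample pooled-variance t-test, left-tailed).
s_p² = [(34−1)·450² + (29−1)·337²]/(34+29−2) = 161679
t = (2270 − 2420)/√[161679·(1/34 + 1/29)] = -1.476
df = n₁ + n₂ − 2 = 61
p-value = P(T ≤ -1.476) ≈ 0.073
Since p ≈ 0.073 > α = 0.05, fail to reject H0; the evidence is not statistically significant.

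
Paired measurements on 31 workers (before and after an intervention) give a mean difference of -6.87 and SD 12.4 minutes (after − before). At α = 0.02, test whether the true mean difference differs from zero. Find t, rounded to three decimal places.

H0: μ_d = 0; H1: μ_d ≠ 0 (paired t-test on the differences, two-sided).
t = d̄/(s_d/√n) = -6.87/(12.4/√31) = -3.085
df = n − 1 = 30
Two-sided p-value ≈ 0.004
Since p ≈ 0.004 < α = 0.02, reject H0; the evidence is statistically significant.

-3.085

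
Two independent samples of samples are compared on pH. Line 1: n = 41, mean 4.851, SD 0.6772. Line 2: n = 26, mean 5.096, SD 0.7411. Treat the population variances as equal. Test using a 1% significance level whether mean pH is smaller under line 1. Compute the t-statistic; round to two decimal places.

-1.39

Let group 1 = line 1, group 2 = line 2. H0: μ_1 = μ_2; H1: μ_1 < μ_2 (two-sample pooled-variance t-test, left-tailed).
s_p² = [(41−1)·0.6772² + (26−1)·0.7411²]/(41+26−2) = 0.493457
t = (4.851 − 5.096)/√[0.493457·(1/41 + 1/26)] = -1.39
df = n₁ + n₂ − 2 = 65
p-value = P(T ≤ -1.39) ≈ 0.0845
Since p ≈ 0.0845 > α = 0.01, fail to reject H0; the evidence is not statistically significant.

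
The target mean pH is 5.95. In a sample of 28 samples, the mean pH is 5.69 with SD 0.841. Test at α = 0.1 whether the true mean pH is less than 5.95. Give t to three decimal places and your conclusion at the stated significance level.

t = -1.636; reject H0

H0: μ = 5.95; H1: μ < 5.95 (one-sample t-test, left-tailed).
t = (x̄ − μ₀)/(s/√n) = (5.69 − 5.95)/(0.841/√28) = -1.636
df = n − 1 = 27
p-value = P(T ≤ -1.636) ≈ 0.0567
Since p ≈ 0.0567 < α = 0.1, reject H0; the evidence is statistically significant.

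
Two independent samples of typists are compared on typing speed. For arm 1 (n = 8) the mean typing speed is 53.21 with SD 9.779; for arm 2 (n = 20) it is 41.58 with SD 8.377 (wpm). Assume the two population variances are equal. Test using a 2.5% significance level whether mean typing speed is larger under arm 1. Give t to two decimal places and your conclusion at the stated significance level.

t = 3.17; reject H0

Let group 1 = arm 1, group 2 = arm 2. H0: μ_1 = μ_2; H1: μ_1 > μ_2 (two-sample pooled-variance t-test, right-tailed).
s_p² = [(8−1)·9.779² + (20−1)·8.377²]/(8+20−2) = 77.0273
t = (53.21 − 41.58)/√[77.0273·(1/8 + 1/20)] = 3.17
df = n₁ + n₂ − 2 = 26
p-value = P(T ≥ 3.17) ≈ 0.002
Since p ≈ 0.002 < α = 0.025, reject H0; the data support H1.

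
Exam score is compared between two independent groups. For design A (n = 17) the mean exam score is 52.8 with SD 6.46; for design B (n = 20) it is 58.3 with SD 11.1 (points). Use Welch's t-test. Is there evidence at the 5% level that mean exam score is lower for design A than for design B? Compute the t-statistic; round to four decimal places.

Let group 1 = design A, group 2 = design B. H0: μ_1 = μ_2; H1: μ_1 < μ_2 (Welch's two-sample t-test, left-tailed).
t = (x̄_1 − x̄_2)/√(s_1²/n_1 + s_2²/n_2) = (52.8 − 58.3)/√(6.46²/17 + 11.1²/20) = -1.8738
Welch–Satterthwaite df ≈ 31.26
p-value = P(T ≤ -1.8738) ≈ 0.035
Since p ≈ 0.035 < α = 0.05, reject H0; the data support H1.

-1.8738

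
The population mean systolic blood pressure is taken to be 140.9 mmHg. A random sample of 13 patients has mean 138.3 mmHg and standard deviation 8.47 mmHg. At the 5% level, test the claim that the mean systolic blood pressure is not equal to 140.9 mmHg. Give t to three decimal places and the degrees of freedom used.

H0: μ = 140.9; H1: μ ≠ 140.9 (one-sample t-test, two-sided).
t = (x̄ − μ₀)/(s/√n) = (138.3 − 140.9)/(8.47/√13) = -1.107
df = n − 1 = 12
Two-sided p-value ≈ 0.2901
Since p ≈ 0.2901 > α = 0.05, fail to reject H0; the data do not provide sufficient evidence against H0.

t = -1.107, df = 12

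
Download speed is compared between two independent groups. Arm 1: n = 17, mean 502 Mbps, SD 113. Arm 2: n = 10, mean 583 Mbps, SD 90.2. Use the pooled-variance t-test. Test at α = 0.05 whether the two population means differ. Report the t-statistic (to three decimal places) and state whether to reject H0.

t = -1.929; fail to reject H0

Let group 1 = arm 1, group 2 = arm 2. H0: μ_1 = μ_2; H1: μ_1 ≠ μ_2 (two-sample pooled-variance t-test, two-sided).
s_p² = [(17−1)·113² + (10−1)·90.2²]/(17+10−2) = 11101.1
t = (502 − 583)/√[11101.1·(1/17 + 1/10)] = -1.929
df = n₁ + n₂ − 2 = 25
Two-sided p-value ≈ 0.065
Since p ≈ 0.065 > α = 0.05, fail to reject H0; the data do not provide sufficient evidence against H0.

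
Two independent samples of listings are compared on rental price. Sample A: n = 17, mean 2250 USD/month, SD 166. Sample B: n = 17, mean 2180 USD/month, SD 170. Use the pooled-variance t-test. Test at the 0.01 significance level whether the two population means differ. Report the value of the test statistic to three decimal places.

1.215

Let group 1 = sample A, group 2 = sample B. H0: μ_1 = μ_2; H1: μ_1 ≠ μ_2 (two-sample pooled-variance t-test, two-sided).
s_p² = [(17−1)·166² + (17−1)·170²]/(17+17−2) = 28228
t = (2250 − 2180)/√[28228·(1/17 + 1/17)] = 1.215
df = n₁ + n₂ − 2 = 32
Two-sided p-value ≈ 0.2334
Since p ≈ 0.2334 > α = 0.01, fail to reject H0; the data do not provide sufficient evidence against H0.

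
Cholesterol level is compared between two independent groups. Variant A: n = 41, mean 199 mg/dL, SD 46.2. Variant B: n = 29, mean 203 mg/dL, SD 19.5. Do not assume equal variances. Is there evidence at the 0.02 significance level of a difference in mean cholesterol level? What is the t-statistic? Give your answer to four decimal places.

Let group 1 = variant A, group 2 = variant B. H0: μ_1 = μ_2; H1: μ_1 ≠ μ_2 (Welch's two-sample t-test, two-sided).
t = (x̄_1 − x̄_2)/√(s_1²/n_1 + s_2²/n_2) = (199 − 203)/√(46.2²/41 + 19.5²/29) = -0.4955
Welch–Satterthwaite df ≈ 57.48
Two-sided p-value ≈ 0.6221
Since p ≈ 0.6221 > α = 0.02, fail to reject H0; the data do not provide sufficient evidence against H0.

-0.4955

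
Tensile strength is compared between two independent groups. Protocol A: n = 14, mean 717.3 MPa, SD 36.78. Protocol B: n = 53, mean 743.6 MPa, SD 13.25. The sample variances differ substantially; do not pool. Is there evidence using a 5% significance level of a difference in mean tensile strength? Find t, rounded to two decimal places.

-2.63

Let group 1 = protocol A, group 2 = protocol B. H0: μ_1 = μ_2; H1: μ_1 ≠ μ_2 (Welch's two-sample t-test, two-sided).
t = (x̄_1 − x̄_2)/√(s_1²/n_1 + s_2²/n_2) = (717.3 − 743.6)/√(36.78²/14 + 13.25²/53) = -2.63
Welch–Satterthwaite df ≈ 13.90
Two-sided p-value ≈ 0.020
Since p ≈ 0.020 < α = 0.05, reject H0; the data support H1.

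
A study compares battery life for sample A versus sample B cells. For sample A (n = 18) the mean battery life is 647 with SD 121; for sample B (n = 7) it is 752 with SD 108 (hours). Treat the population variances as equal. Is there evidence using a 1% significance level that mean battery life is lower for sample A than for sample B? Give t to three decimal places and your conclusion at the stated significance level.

Let group 1 = sample A, group 2 = sample B. H0: μ_1 = μ_2; H1: μ_1 < μ_2 (two-sample pooled-variance t-test, left-tailed).
s_p² = [(18−1)·121² + (7−1)·108²]/(18+7−2) = 13864.4
t = (647 − 752)/√[13864.4·(1/18 + 1/7)] = -2.002
df = n₁ + n₂ − 2 = 23
p-value = P(T ≤ -2.002) ≈ 0.0286
Since p ≈ 0.0286 > α = 0.01, fail to reject H0; the evidence is not statistically significant.

t = -2.002; fail to reject H0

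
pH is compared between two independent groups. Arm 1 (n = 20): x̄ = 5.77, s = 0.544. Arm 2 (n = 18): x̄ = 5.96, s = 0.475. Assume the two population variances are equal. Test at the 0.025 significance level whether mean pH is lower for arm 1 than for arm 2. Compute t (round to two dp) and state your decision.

Let group 1 = arm 1, group 2 = arm 2. H0: μ_1 = μ_2; H1: μ_1 < μ_2 (two-sample pooled-variance t-test, left-tailed).
s_p² = [(20−1)·0.544² + (18−1)·0.475²]/(20+18−2) = 0.262734
t = (5.77 − 5.96)/√[0.262734·(1/20 + 1/18)] = -1.14
df = n₁ + n₂ − 2 = 36
p-value = P(T ≤ -1.14) ≈ 0.131
Since p ≈ 0.131 > α = 0.025, fail to reject H0; the evidence is not statistically significant.

t = -1.14; fail to reject H0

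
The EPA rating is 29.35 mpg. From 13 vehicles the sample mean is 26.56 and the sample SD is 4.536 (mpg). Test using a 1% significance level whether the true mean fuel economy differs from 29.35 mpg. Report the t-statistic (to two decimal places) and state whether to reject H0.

t = -2.22; fail to reject H0

H0: μ = 29.35; H1: μ ≠ 29.35 (one-sample t-test, two-sided).
t = (x̄ − μ₀)/(s/√n) = (26.56 − 29.35)/(4.536/√13) = -2.22
df = n − 1 = 12
Two-sided p-value ≈ 0.047
Since p ≈ 0.047 > α = 0.01, fail to reject H0; the data do not provide sufficient evidence against H0.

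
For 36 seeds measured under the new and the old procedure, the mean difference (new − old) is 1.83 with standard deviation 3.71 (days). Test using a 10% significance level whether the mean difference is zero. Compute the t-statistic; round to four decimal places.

2.9596

H0: μ_d = 0; H1: μ_d ≠ 0 (paired t-test on the differences, two-sided).
t = d̄/(s_d/√n) = 1.83/(3.71/√36) = 2.9596
df = n − 1 = 35
Two-sided p-value ≈ 0.0055
Since p ≈ 0.0055 < α = 0.1, reject H0; the evidence is statistically significant.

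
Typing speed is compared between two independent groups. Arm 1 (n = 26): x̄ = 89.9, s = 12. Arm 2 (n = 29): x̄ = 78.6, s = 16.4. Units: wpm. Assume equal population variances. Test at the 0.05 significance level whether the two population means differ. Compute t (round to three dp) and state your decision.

t = 2.887; reject H0

Let group 1 = arm 1, group 2 = arm 2. H0: μ_1 = μ_2; H1: μ_1 ≠ μ_2 (two-sample pooled-variance t-test, two-sided).
s_p² = [(26−1)·12² + (29−1)·16.4²]/(26+29−2) = 210.017
t = (89.9 − 78.6)/√[210.017·(1/26 + 1/29)] = 2.887
df = n₁ + n₂ − 2 = 53
Two-sided p-value ≈ 0.0056
Since p ≈ 0.0056 < α = 0.05, reject H0; the data support H1.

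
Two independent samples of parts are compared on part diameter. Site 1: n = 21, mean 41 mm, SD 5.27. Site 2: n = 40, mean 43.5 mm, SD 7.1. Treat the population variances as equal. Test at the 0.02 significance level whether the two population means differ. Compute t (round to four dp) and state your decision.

t = -1.4191; fail to reject H0

Let group 1 = site 1, group 2 = site 2. H0: μ_1 = μ_2; H1: μ_1 ≠ μ_2 (two-sample pooled-variance t-test, two-sided).
s_p² = [(21−1)·5.27² + (40−1)·7.1²]/(21+40−2) = 42.7364
t = (41 − 43.5)/√[42.7364·(1/21 + 1/40)] = -1.4191
df = n₁ + n₂ − 2 = 59
Two-sided p-value ≈ 0.161
Since p ≈ 0.161 > α = 0.02, fail to reject H0; the data do not provide sufficient evidence against H0.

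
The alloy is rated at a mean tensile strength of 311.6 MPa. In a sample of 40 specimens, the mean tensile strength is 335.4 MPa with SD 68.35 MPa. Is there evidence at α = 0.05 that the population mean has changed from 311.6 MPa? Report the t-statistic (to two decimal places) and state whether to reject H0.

t = 2.20; reject H0

H0: μ = 311.6; H1: μ ≠ 311.6 (one-sample t-test, two-sided).
t = (x̄ − μ₀)/(s/√n) = (335.4 − 311.6)/(68.35/√40) = 2.20
df = n − 1 = 39
Two-sided p-value ≈ 0.034
Since p ≈ 0.034 < α = 0.05, reject H0; the evidence is statistically significant.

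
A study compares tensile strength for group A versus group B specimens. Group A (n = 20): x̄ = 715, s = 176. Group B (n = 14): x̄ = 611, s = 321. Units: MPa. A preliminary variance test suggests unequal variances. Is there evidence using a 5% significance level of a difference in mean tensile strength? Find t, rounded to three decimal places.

1.102

Let group 1 = group A, group 2 = group B. H0: μ_1 = μ_2; H1: μ_1 ≠ μ_2 (Welch's two-sample t-test, two-sided).
t = (x̄_1 − x̄_2)/√(s_1²/n_1 + s_2²/n_2) = (715 − 611)/√(176²/20 + 321²/14) = 1.102
Welch–Satterthwaite df ≈ 18.49
Two-sided p-value ≈ 0.2847
Since p ≈ 0.2847 > α = 0.05, fail to reject H0; the data do not provide sufficient evidence against H0.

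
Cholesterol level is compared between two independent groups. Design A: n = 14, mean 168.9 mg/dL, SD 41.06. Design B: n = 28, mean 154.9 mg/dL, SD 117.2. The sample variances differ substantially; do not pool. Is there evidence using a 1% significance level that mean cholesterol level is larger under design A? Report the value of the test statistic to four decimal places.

Let group 1 = design A, group 2 = design B. H0: μ_1 = μ_2; H1: μ_1 > μ_2 (Welch's two-sample t-test, right-tailed).
t = (x̄_1 − x̄_2)/√(s_1²/n_1 + s_2²/n_2) = (168.9 − 154.9)/√(41.06²/14 + 117.2²/28) = 0.5664
Welch–Satterthwaite df ≈ 37.22
p-value = P(T ≥ 0.5664) ≈ 0.2873
Since p ≈ 0.2873 > α = 0.01, fail to reject H0; the evidence is not statistically significant.

0.5664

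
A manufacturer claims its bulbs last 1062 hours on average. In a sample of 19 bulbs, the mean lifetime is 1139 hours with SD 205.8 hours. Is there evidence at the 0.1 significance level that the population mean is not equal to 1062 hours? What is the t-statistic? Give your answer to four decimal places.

H0: μ = 1062; H1: μ ≠ 1062 (one-sample t-test, two-sided).
t = (x̄ − μ₀)/(s/√n) = (1139 − 1062)/(205.8/√19) = 1.6309
df = n − 1 = 18
Two-sided p-value ≈ 0.1203
Since p ≈ 0.1203 > α = 0.1, fail to reject H0; the evidence is not statistically significant.

1.6309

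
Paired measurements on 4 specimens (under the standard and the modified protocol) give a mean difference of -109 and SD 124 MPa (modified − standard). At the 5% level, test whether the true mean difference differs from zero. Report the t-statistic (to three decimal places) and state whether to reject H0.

t = -1.758; fail to reject H0

H0: μ_d = 0; H1: μ_d ≠ 0 (paired t-test on the differences, two-sided).
t = d̄/(s_d/√n) = -109/(124/√4) = -1.758
df = n − 1 = 3
Two-sided p-value ≈ 0.1770
Since p ≈ 0.1770 > α = 0.05, fail to reject H0; the data do not provide sufficient evidence against H0.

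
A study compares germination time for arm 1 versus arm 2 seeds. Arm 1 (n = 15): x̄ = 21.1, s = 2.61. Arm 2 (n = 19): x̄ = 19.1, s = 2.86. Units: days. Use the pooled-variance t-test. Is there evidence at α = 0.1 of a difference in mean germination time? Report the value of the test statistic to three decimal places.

2.103

Let group 1 = arm 1, group 2 = arm 2. H0: μ_1 = μ_2; H1: μ_1 ≠ μ_2 (two-sample pooled-variance t-test, two-sided).
s_p² = [(15−1)·2.61² + (19−1)·2.86²]/(15+19−2) = 7.58132
t = (21.1 − 19.1)/√[7.58132·(1/15 + 1/19)] = 2.103
df = n₁ + n₂ − 2 = 32
Two-sided p-value ≈ 0.043
Since p ≈ 0.043 < α = 0.1, reject H0; the evidence is statistically significant.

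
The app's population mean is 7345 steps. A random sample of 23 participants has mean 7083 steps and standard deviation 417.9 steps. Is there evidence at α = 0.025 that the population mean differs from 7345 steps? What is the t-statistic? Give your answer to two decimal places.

-3.01

H0: μ = 7345; H1: μ ≠ 7345 (one-sample t-test, two-sided).
t = (x̄ − μ₀)/(s/√n) = (7083 − 7345)/(417.9/√23) = -3.01
df = n − 1 = 22
Two-sided p-value ≈ 0.0065
Since p ≈ 0.0065 < α = 0.025, reject H0; the data support H1.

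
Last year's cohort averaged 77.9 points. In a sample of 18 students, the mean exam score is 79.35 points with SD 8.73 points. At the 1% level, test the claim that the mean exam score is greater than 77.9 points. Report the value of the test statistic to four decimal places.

H0: μ = 77.9; H1: μ > 77.9 (one-sample t-test, right-tailed).
t = (x̄ − μ₀)/(s/√n) = (79.35 − 77.9)/(8.73/√18) = 0.7047
df = n − 1 = 17
p-value = P(T ≥ 0.7047) ≈ 0.245
Since p ≈ 0.245 > α = 0.01, fail to reject H0; the data do not provide sufficient evidence against H0.

0.7047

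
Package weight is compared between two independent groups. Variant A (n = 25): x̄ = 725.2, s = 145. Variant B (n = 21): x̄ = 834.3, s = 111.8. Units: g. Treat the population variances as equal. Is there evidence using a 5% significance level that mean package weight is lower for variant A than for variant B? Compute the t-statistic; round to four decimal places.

-2.8145

Let group 1 = variant A, group 2 = variant B. H0: μ_1 = μ_2; H1: μ_1 < μ_2 (two-sample pooled-variance t-test, left-tailed).
s_p² = [(25−1)·145² + (21−1)·111.8²]/(25+21−2) = 17149.7
t = (725.2 − 834.3)/√[17149.7·(1/25 + 1/21)] = -2.8145
df = n₁ + n₂ − 2 = 44
p-value = P(T ≤ -2.8145) ≈ 0.004
Since p ≈ 0.004 < α = 0.05, reject H0; the evidence is statistically significant.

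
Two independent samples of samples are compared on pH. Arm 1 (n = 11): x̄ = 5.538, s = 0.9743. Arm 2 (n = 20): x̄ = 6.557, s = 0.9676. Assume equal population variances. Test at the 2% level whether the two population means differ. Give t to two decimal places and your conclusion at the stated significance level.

Let group 1 = arm 1, group 2 = arm 2. H0: μ_1 = μ_2; H1: μ_1 ≠ μ_2 (two-sample pooled-variance t-test, two-sided).
s_p² = [(11−1)·0.9743² + (20−1)·0.9676²]/(11+20−2) = 0.940736
t = (5.538 − 6.557)/√[0.940736·(1/11 + 1/20)] = -2.80
df = n₁ + n₂ − 2 = 29
Two-sided p-value ≈ 0.0090
Since p ≈ 0.0090 < α = 0.02, reject H0; the evidence is statistically significant.

t = -2.80; reject H0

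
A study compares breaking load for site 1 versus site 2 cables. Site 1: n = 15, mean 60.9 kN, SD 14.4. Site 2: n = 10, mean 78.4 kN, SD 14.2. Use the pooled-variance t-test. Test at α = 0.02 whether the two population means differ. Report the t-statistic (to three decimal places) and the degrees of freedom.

Let group 1 = site 1, group 2 = site 2. H0: μ_1 = μ_2; H1: μ_1 ≠ μ_2 (two-sample pooled-variance t-test, two-sided).
s_p² = [(15−1)·14.4² + (10−1)·14.2²]/(15+10−2) = 205.122
t = (60.9 − 78.4)/√[205.122·(1/15 + 1/10)] = -2.993
df = n₁ + n₂ − 2 = 23
Two-sided p-value ≈ 0.006
Since p ≈ 0.006 < α = 0.02, reject H0; the evidence is statistically significant.

t = -2.993, df = 23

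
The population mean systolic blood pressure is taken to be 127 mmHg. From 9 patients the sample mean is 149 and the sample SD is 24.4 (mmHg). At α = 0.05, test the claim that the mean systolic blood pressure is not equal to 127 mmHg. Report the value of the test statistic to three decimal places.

2.705

H0: μ = 127; H1: μ ≠ 127 (one-sample t-test, two-sided).
t = (x̄ − μ₀)/(s/√n) = (149 − 127)/(24.4/√9) = 2.705
df = n − 1 = 8
Two-sided p-value ≈ 0.027
Since p ≈ 0.027 < α = 0.05, reject H0; the evidence is statistically significant.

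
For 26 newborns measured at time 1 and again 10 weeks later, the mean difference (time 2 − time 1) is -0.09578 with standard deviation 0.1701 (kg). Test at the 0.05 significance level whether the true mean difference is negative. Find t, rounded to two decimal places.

-2.87

H0: μ_d = 0; H1: μ_d < 0 (paired t-test on the differences, left-tailed).
t = d̄/(s_d/√n) = -0.09578/(0.1701/√26) = -2.87
df = n − 1 = 25
p-value = P(T ≤ -2.87) ≈ 0.0041
Since p ≈ 0.0041 < α = 0.05, reject H0; the data support H1.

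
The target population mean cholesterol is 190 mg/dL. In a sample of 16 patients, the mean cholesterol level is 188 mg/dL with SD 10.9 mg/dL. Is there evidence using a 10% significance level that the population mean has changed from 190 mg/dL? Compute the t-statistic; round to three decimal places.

H0: μ = 190; H1: μ ≠ 190 (one-sample t-test, two-sided).
t = (x̄ − μ₀)/(s/√n) = (188 − 190)/(10.9/√16) = -0.734
df = n − 1 = 15
Two-sided p-value ≈ 0.474
Since p ≈ 0.474 > α = 0.1, fail to reject H0; the evidence is not statistically significant.

-0.734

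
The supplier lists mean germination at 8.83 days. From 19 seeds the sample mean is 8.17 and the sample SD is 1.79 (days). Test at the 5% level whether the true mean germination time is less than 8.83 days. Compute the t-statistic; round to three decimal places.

H0: μ = 8.83; H1: μ < 8.83 (one-sample t-test, left-tailed).
t = (x̄ − μ₀)/(s/√n) = (8.17 − 8.83)/(1.79/√19) = -1.607
df = n − 1 = 18
p-value = P(T ≤ -1.607) ≈ 0.063
Since p ≈ 0.063 > α = 0.05, fail to reject H0; the data do not provide sufficient evidence against H0.

-1.607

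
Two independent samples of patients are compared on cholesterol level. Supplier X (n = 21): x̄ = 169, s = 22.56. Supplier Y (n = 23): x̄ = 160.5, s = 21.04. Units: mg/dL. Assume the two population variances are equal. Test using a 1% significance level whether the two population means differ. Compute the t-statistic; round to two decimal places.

Let group 1 = supplier X, group 2 = supplier Y. H0: μ_1 = μ_2; H1: μ_1 ≠ μ_2 (two-sample pooled-variance t-test, two-sided).
s_p² = [(21−1)·22.56² + (23−1)·21.04²]/(21+23−2) = 474.24
t = (169 − 160.5)/√[474.24·(1/21 + 1/23)] = 1.29
df = n₁ + n₂ − 2 = 42
Two-sided p-value ≈ 0.203
Since p ≈ 0.203 > α = 0.01, fail to reject H0; the evidence is not statistically significant.

1.29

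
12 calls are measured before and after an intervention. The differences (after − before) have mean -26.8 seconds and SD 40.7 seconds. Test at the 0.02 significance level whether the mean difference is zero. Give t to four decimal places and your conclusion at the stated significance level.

H0: μ_d = 0; H1: μ_d ≠ 0 (paired t-test on the differences, two-sided).
t = d̄/(s_d/√n) = -26.8/(40.7/√12) = -2.2810
df = n − 1 = 11
Two-sided p-value ≈ 0.043
Since p ≈ 0.043 > α = 0.02, fail to reject H0; the evidence is not statistically significant.

t = -2.2810; fail to reject H0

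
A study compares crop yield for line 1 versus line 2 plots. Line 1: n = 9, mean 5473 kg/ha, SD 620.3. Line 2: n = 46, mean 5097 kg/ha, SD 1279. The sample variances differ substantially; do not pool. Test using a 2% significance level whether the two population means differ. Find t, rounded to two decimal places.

1.34

Let group 1 = line 1, group 2 = line 2. H0: μ_1 = μ_2; H1: μ_1 ≠ μ_2 (Welch's two-sample t-test, two-sided).
t = (x̄_1 − x̄_2)/√(s_1²/n_1 + s_2²/n_2) = (5473 − 5097)/√(620.3²/9 + 1279²/46) = 1.34
Welch–Satterthwaite df ≈ 23.90
Two-sided p-value ≈ 0.192
Since p ≈ 0.192 > α = 0.02, fail to reject H0; the evidence is not statistically significant.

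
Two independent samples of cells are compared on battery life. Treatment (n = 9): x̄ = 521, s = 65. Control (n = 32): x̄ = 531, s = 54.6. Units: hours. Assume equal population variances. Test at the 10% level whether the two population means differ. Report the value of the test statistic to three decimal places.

Let group 1 = treatment, group 2 = control. H0: μ_1 = μ_2; H1: μ_1 ≠ μ_2 (two-sample pooled-variance t-test, two-sided).
s_p² = [(9−1)·65² + (32−1)·54.6²]/(9+32−2) = 3236.31
t = (521 − 531)/√[3236.31·(1/9 + 1/32)] = -0.466
df = n₁ + n₂ − 2 = 39
Two-sided p-value ≈ 0.644
Since p ≈ 0.644 > α = 0.1, fail to reject H0; the data do not provide sufficient evidence against H0.

-0.466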